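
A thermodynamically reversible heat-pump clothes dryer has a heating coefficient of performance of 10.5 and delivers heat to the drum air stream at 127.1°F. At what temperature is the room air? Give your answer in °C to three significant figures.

21.8 °C

COP_HP = T_H/(T_H − T_C) gives T_H − T_C = T_H/COP.
With T_H = 325.98 K, T_C = 325.98 × (1 − 1/10.5) = 294.94 K.
Converting, 294.94 K = 21.79°C.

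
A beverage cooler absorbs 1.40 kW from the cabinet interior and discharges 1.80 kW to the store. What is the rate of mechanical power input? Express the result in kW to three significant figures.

For a cyclic device the first law requires Q̇_H = Q̇_C + Ẇ.
Ẇ = Q̇_H − Q̇_C = 0.4000 kW.

0.400 kW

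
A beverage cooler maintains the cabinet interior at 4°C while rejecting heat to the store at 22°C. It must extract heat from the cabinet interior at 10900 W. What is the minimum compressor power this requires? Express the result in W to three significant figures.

708 W

In absolute terms T_C = 277.15 K and T_H = 295.15 K, so ΔT = 18.00 K.
COP_Carnot = T_C/ΔT = 277.15/18.00 = 15.40.
Ẇ_min = Q̇/COP_Carnot = 10900/15.40 = 707.9 W.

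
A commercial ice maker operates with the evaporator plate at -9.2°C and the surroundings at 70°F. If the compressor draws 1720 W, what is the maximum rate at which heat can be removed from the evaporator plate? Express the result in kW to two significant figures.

15 kW

In absolute terms T_C = 263.95 K and T_H = 294.26 K, so ΔT = 30.31 K.
COP_Carnot = T_C/ΔT = 263.95/30.31 = 8.708.
Q̇_max = COP_Carnot × Ẇ = 8.708 × 1720 W = 14980 W = 14.98 kW.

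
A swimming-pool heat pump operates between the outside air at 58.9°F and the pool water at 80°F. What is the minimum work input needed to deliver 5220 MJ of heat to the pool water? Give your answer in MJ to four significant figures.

In absolute terms T_C = 288.09 K and T_H = 299.82 K, so ΔT = 11.72 K.
The reversible limit is COP_HP = T_H/ΔT = 25.58, so W_min = Q_H/COP = Q_H·ΔT/T_H.
W_min = 5220 × 11.72/299.82 = 204.1 MJ.

204.1 MJ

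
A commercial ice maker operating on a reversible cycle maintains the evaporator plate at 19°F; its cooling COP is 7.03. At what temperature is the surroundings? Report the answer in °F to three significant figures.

87.1 °F

COP_R = T_C/(T_H − T_C) gives T_H − T_C = T_C/COP.
With T_C = 265.93 K, T_H = 265.93 × (1 + 1/7.03) = 303.76 K.
Converting, 303.76 K = 87.09°F.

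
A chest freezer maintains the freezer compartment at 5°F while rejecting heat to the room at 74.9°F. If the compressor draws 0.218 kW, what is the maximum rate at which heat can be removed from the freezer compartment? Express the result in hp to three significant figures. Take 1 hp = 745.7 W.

In absolute terms T_C = 258.15 K and T_H = 296.98 K, so ΔT = 38.83 K.
COP_Carnot = T_C/ΔT = 258.15/38.83 = 6.648.
Q̇_max = COP_Carnot × Ẇ = 6.648 × 0.2180 kW = 1.449 kW = 1.943 hp.

1.94 hp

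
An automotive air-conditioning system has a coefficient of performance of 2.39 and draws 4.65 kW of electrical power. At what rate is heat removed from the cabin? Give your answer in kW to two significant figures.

11 kW

Q̇_C = COP × Ẇ = 2.39 × 4.650 = 11.11 kW.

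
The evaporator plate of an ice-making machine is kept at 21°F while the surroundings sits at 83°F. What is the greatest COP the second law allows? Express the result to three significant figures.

7.75

In absolute terms T_C = 267.04 K and T_H = 301.48 K, so ΔT = 34.44 K.
For a reversible cycle, COP_Carnot = T_C/ΔT = 267.04/34.44 = 7.753.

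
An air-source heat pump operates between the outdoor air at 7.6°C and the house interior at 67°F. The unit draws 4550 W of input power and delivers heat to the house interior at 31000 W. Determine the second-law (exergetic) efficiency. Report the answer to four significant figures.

0.2758

COP_actual = Q̇_H/Ẇ = 31000/4550 = 6.813.
In absolute terms T_C = 280.75 K and T_H = 292.59 K, so ΔT = 11.84 K.
COP_Carnot = T_H/ΔT = 292.59/11.84 = 24.70.
η_II = COP_actual/COP_Carnot = 6.813/24.70 = 0.2758.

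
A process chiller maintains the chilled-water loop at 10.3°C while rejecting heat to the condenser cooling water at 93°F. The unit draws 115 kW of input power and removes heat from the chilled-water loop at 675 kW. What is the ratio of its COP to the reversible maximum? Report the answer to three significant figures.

0.488

COP_actual = Q̇_C/Ẇ = 675.0/115.0 = 5.870.
In absolute terms T_C = 283.45 K and T_H = 307.04 K, so ΔT = 23.59 K.
COP_Carnot = T_C/ΔT = 283.45/23.59 = 12.02.
η_II = COP_actual/COP_Carnot = 5.870/12.02 = 0.4885.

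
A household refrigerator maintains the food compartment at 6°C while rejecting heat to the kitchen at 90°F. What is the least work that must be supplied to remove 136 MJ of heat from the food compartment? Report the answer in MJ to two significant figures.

13 MJ

In absolute terms T_C = 279.15 K and T_H = 305.37 K, so ΔT = 26.22 K.
The reversible limit is COP_R = T_C/ΔT = 10.65, so W_min = Q_C/COP = Q_C·ΔT/T_C.
W_min = 136.0 × 26.22/279.15 = 12.78 MJ.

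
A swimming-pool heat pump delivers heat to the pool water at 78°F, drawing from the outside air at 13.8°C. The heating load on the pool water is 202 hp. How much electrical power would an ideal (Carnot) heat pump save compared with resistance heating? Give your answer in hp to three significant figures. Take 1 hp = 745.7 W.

In absolute terms T_C = 286.95 K and T_H = 298.71 K, so ΔT = 11.76 K.
COP_Carnot = T_H/ΔT = 298.71/11.76 = 25.41.
Resistance heating needs Ẇ_res = Q̇_H = 202.0 hp; the reversible heat pump needs only Ẇ_hp = Q̇_H/COP = 7.950 hp.
Saving = 202.0 − 7.950 = 194.1 hp.

194 hp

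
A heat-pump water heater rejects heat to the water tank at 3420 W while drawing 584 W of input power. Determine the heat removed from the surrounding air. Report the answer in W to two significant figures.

2800 W

For a cyclic device the first law requires Q̇_H = Q̇_C + Ẇ.
Q̇_C = Q̇_H − Ẇ = 2836 W.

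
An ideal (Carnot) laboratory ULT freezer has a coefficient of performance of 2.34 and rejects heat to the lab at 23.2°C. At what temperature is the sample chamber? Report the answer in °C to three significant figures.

For a Carnot refrigerator COP_R = T_C/(T_H − T_C), so T_C = COP·T_H/(1 + COP).
With T_H = 296.35 K, T_C = 2.34 × 296.35/3.340 = 207.62 K.
Converting, 207.62 K = -65.53°C.

-65.5 °C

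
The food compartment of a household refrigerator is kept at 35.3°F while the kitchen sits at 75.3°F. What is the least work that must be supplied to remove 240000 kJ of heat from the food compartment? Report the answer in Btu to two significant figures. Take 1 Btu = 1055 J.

18000 Btu

In absolute terms T_C = 274.98 K and T_H = 297.21 K, so ΔT = 22.22 K.
The reversible limit is COP_R = T_C/ΔT = 12.37, so W_min = Q_C/COP = Q_C·ΔT/T_C.
W_min = 240000 × 22.22/274.98 = 19400 kJ = 18380 Btu.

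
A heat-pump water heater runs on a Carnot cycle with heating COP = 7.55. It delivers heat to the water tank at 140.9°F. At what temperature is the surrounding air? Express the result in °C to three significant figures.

COP_HP = T_H/(T_H − T_C) gives T_H − T_C = T_H/COP.
With T_H = 333.65 K, T_C = 333.65 × (1 − 1/7.55) = 289.46 K.
Converting, 289.46 K = 16.31°C.

16.3 °C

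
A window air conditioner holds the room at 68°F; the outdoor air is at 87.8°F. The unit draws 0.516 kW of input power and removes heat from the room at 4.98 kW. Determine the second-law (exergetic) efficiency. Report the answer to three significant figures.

0.362

COP_actual = Q̇_C/Ẇ = 4.980/0.5160 = 9.651.
In absolute terms T_C = 293.15 K and T_H = 304.15 K, so ΔT = 11.00 K.
COP_Carnot = T_C/ΔT = 293.15/11.00 = 26.65.
η_II = COP_actual/COP_Carnot = 9.651/26.65 = 0.3621.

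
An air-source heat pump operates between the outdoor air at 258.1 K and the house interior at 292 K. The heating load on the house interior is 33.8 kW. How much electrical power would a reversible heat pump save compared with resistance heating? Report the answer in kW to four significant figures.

29.88 kW

The reservoir spacing is ΔT = 292 − 258.1 = 33.90 K.
COP_Carnot = T_H/ΔT = 292.00/33.90 = 8.614.
Resistance heating needs Ẇ_res = Q̇_H = 33.80 kW; the reversible heat pump needs only Ẇ_hp = Q̇_H/COP = 3.924 kW.
Saving = 33.80 − 3.924 = 29.88 kW.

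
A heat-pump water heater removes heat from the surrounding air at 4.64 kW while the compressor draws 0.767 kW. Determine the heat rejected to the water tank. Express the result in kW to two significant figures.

5.4 kW

For a cyclic device the first law requires Q̇_H = Q̇_C + Ẇ.
Q̇_H = Q̇_C + Ẇ = 5.407 kW.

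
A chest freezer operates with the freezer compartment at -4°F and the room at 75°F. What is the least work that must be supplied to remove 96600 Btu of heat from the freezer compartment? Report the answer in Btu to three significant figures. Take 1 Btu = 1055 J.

16700 Btu

In absolute terms T_C = 253.15 K and T_H = 297.04 K, so ΔT = 43.89 K.
The reversible limit is COP_R = T_C/ΔT = 5.768, so W_min = Q_C/COP = Q_C·ΔT/T_C.
W_min = 96600 × 43.89/253.15 = 16750 Btu.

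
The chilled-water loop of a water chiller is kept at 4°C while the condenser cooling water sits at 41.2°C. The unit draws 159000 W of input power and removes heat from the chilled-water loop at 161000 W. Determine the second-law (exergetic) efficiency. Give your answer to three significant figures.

0.136

COP_actual = Q̇_C/Ẇ = 161000/159000 = 1.013.
In absolute terms T_C = 277.15 K and T_H = 314.35 K, so ΔT = 37.20 K.
COP_Carnot = T_C/ΔT = 277.15/37.20 = 7.450.
η_II = COP_actual/COP_Carnot = 1.013/7.450 = 0.1359.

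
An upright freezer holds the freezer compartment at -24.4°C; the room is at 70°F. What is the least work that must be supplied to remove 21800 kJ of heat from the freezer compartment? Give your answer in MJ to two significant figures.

4.0 MJ

In absolute terms T_C = 248.75 K and T_H = 294.26 K, so ΔT = 45.51 K.
The reversible limit is COP_R = T_C/ΔT = 5.466, so W_min = Q_C/COP = Q_C·ΔT/T_C.
W_min = 21800 × 45.51/248.75 = 3989 kJ = 3.989 MJ.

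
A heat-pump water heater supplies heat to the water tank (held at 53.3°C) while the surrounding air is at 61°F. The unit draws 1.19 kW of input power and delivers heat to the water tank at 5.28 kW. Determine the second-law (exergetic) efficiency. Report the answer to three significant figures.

COP_actual = Q̇_H/Ẇ = 5.280/1.190 = 4.437.
In absolute terms T_C = 289.26 K and T_H = 326.45 K, so ΔT = 37.19 K.
COP_Carnot = T_H/ΔT = 326.45/37.19 = 8.778.
η_II = COP_actual/COP_Carnot = 4.437/8.778 = 0.5055.

0.505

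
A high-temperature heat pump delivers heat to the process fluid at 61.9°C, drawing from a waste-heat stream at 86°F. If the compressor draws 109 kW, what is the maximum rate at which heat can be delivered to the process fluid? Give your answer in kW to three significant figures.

In absolute terms T_C = 303.15 K and T_H = 335.05 K, so ΔT = 31.90 K.
COP_Carnot = T_H/ΔT = 335.05/31.90 = 10.50.
Q̇_max = COP_Carnot × Ẇ = 10.50 × 109.0 kW = 1145 kW.

1140 kW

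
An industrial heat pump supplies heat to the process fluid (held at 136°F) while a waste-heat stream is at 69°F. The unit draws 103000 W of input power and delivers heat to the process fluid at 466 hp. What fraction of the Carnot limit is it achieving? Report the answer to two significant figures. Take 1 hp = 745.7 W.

0.38

Converting, Q̇_H = 466.0 hp = 347500 W, so COP_actual = Q̇_H/Ẇ = 347500/103000 = 3.374.
In absolute terms T_C = 293.71 K and T_H = 330.93 K, so ΔT = 37.22 K.
COP_Carnot = T_H/ΔT = 330.93/37.22 = 8.891.
η_II = COP_actual/COP_Carnot = 3.374/8.891 = 0.3795.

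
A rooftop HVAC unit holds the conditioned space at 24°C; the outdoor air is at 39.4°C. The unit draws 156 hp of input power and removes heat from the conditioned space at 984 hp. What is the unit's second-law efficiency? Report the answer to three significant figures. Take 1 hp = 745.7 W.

COP_actual = Q̇_C/Ẇ = 984.0/156.0 = 6.308.
In absolute terms T_C = 297.15 K and T_H = 312.55 K, so ΔT = 15.40 K.
COP_Carnot = T_C/ΔT = 297.15/15.40 = 19.30.
η_II = COP_actual/COP_Carnot = 6.308/19.30 = 0.3269.

0.327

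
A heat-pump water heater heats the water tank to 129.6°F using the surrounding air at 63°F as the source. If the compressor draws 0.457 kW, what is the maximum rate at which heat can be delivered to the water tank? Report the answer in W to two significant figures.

In absolute terms T_C = 290.37 K and T_H = 327.37 K, so ΔT = 37.00 K.
COP_Carnot = T_H/ΔT = 327.37/37.00 = 8.848.
Q̇_max = COP_Carnot × Ẇ = 8.848 × 0.4570 kW = 4.043 kW = 4043 W.

4000 W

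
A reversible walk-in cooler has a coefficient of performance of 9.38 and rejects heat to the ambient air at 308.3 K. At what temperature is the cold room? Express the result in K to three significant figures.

279 K

For a Carnot refrigerator COP_R = T_C/(T_H − T_C), so T_C = COP·T_H/(1 + COP).
With T_H = 308.30 K, T_C = 9.38 × 308.30/10.38 = 278.60 K.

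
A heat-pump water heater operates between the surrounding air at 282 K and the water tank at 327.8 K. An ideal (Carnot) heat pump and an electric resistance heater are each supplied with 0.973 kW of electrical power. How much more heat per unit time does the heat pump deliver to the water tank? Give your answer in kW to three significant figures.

5.99 kW

The reservoir spacing is ΔT = 327.8 − 282 = 45.80 K.
COP_Carnot = T_H/ΔT = 327.80/45.80 = 7.157.
The heat pump delivers Q̇_H = COP × Ẇ = 6.964 kW; the resistance heater delivers Ẇ = 0.9730 kW.
Extra = (COP − 1)·Ẇ = 5.991 kW.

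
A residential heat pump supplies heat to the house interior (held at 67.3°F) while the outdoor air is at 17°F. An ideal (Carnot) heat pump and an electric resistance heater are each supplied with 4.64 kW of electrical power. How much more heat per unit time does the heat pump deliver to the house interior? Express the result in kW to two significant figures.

In absolute terms T_C = 264.82 K and T_H = 292.76 K, so ΔT = 27.94 K.
COP_Carnot = T_H/ΔT = 292.76/27.94 = 10.48.
The heat pump delivers Q̇_H = COP × Ẇ = 48.61 kW; the resistance heater delivers Ẇ = 4.640 kW.
Extra = (COP − 1)·Ẇ = 43.97 kW.

44 kW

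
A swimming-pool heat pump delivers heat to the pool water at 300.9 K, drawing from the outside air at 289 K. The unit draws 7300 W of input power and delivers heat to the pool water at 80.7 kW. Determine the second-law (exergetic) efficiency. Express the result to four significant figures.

Converting, Q̇_H = 80.70 kW = 80700 W, so COP_actual = Q̇_H/Ẇ = 80700/7300 = 11.05.
The reservoir spacing is ΔT = 300.9 − 289 = 11.90 K.
COP_Carnot = T_H/ΔT = 300.90/11.90 = 25.29.
η_II = COP_actual/COP_Carnot = 11.05/25.29 = 0.4372.

0.4372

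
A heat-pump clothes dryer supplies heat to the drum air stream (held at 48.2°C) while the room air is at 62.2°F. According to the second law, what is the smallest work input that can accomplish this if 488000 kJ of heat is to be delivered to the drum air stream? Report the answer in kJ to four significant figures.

47720 kJ

In absolute terms T_C = 289.93 K and T_H = 321.35 K, so ΔT = 31.42 K.
The reversible limit is COP_HP = T_H/ΔT = 10.23, so W_min = Q_H/COP = Q_H·ΔT/T_H.
W_min = 488000 × 31.42/321.35 = 47720 kJ.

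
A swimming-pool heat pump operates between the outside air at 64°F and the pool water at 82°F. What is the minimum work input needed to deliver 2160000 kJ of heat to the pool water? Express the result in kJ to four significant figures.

In absolute terms T_C = 290.93 K and T_H = 300.93 K, so ΔT = 10.00 K.
The reversible limit is COP_HP = T_H/ΔT = 30.09, so W_min = Q_H/COP = Q_H·ΔT/T_H.
W_min = 2160000 × 10.00/300.93 = 71780 kJ.

71780 kJ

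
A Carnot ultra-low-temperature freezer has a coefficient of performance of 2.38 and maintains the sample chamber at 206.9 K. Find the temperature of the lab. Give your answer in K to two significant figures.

COP_R = T_C/(T_H − T_C) gives T_H − T_C = T_C/COP.
With T_C = 206.90 K, T_H = 206.90 × (1 + 1/2.38) = 293.83 K.

290 K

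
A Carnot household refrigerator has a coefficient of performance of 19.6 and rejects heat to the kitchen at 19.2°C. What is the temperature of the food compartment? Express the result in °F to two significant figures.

41 °F

For a Carnot refrigerator COP_R = T_C/(T_H − T_C), so T_C = COP·T_H/(1 + COP).
With T_H = 292.35 K, T_C = 19.6 × 292.35/20.60 = 278.16 K.
Converting, 278.16 K = 41.01°F.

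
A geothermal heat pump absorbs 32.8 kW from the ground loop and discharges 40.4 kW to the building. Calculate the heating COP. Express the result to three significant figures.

The first law gives Q̇_H = Q̇_C + Ẇ, so the three rates are Q̇_C = 32.80, Q̇_H = 40.40, Ẇ = 7.600 kW.
COP_HP = Q̇_H/Ẇ = 40.40/7.600 = 5.316.

5.32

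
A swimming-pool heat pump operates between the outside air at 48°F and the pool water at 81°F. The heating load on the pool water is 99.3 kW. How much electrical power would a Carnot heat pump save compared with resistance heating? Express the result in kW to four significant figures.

93.24 kW

In absolute terms T_C = 282.04 K and T_H = 300.37 K, so ΔT = 18.33 K.
COP_Carnot = T_H/ΔT = 300.37/18.33 = 16.38.
Resistance heating needs Ẇ_res = Q̇_H = 99.30 kW; the reversible heat pump needs only Ẇ_hp = Q̇_H/COP = 6.061 kW.
Saving = 99.30 − 6.061 = 93.24 kW.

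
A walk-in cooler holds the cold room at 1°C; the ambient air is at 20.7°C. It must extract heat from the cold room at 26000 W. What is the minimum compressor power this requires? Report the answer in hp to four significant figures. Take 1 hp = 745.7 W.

2.505 hp

In absolute terms T_C = 274.15 K and T_H = 293.85 K, so ΔT = 19.70 K.
COP_Carnot = T_C/ΔT = 274.15/19.70 = 13.92.
Ẇ_min = Q̇/COP_Carnot = 26000/13.92 = 1868 W = 2.505 hp.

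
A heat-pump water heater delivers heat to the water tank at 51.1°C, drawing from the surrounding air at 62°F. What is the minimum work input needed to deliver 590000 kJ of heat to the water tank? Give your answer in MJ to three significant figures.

In absolute terms T_C = 289.82 K and T_H = 324.25 K, so ΔT = 34.43 K.
The reversible limit is COP_HP = T_H/ΔT = 9.417, so W_min = Q_H/COP = Q_H·ΔT/T_H.
W_min = 590000 × 34.43/324.25 = 62650 kJ = 62.65 MJ.

62.7 MJ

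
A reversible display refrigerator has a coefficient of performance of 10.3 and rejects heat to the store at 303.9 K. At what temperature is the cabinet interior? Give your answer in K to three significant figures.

For a Carnot refrigerator COP_R = T_C/(T_H − T_C), so T_C = COP·T_H/(1 + COP).
With T_H = 303.90 K, T_C = 10.3 × 303.90/11.30 = 277.01 K.

277 K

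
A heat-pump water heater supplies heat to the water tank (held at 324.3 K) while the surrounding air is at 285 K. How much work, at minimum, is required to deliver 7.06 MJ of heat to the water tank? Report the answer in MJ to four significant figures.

0.8556 MJ

The reservoir spacing is ΔT = 324.3 − 285 = 39.30 K.
The reversible limit is COP_HP = T_H/ΔT = 8.252, so W_min = Q_H/COP = Q_H·ΔT/T_H.
W_min = 7.060 × 39.30/324.30 = 0.8556 MJ.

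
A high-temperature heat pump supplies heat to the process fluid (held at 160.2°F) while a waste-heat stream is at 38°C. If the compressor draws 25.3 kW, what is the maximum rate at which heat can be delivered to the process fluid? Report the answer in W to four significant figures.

262300 W

In absolute terms T_C = 311.15 K and T_H = 344.37 K, so ΔT = 33.22 K.
COP_Carnot = T_H/ΔT = 344.37/33.22 = 10.37.
Q̇_max = COP_Carnot × Ẇ = 10.37 × 25.30 kW = 262.3 kW = 262300 W.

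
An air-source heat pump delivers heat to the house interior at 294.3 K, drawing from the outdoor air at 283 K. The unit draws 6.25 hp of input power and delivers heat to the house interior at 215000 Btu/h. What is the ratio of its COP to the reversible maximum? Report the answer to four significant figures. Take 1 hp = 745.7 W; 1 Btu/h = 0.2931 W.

Converting, Q̇_H = 215000 Btu/h = 84.51 hp, so COP_actual = Q̇_H/Ẇ = 84.51/6.250 = 13.52.
The reservoir spacing is ΔT = 294.3 − 283 = 11.30 K.
COP_Carnot = T_H/ΔT = 294.30/11.30 = 26.04.
η_II = COP_actual/COP_Carnot = 13.52/26.04 = 0.5192.

0.5192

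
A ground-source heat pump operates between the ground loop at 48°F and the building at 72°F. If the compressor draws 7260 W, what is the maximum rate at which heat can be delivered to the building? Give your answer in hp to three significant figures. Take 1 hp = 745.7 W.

216 hp

In absolute terms T_C = 282.04 K and T_H = 295.37 K, so ΔT = 13.33 K.
COP_Carnot = T_H/ΔT = 295.37/13.33 = 22.15.
Q̇_max = COP_Carnot × Ẇ = 22.15 × 7260 W = 160800 W = 215.7 hp.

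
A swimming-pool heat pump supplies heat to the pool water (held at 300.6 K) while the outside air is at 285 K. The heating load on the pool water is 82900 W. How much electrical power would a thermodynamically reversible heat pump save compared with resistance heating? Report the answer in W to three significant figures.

78600 W

The reservoir spacing is ΔT = 300.6 − 285 = 15.60 K.
COP_Carnot = T_H/ΔT = 300.60/15.60 = 19.27.
Resistance heating needs Ẇ_res = Q̇_H = 82900 W; the reversible heat pump needs only Ẇ_hp = Q̇_H/COP = 4302 W.
Saving = 82900 − 4302 = 78600 W.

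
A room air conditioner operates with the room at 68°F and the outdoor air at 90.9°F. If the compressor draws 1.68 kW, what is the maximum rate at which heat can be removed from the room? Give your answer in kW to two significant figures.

In absolute terms T_C = 293.15 K and T_H = 305.87 K, so ΔT = 12.72 K.
COP_Carnot = T_C/ΔT = 293.15/12.72 = 23.04.
Q̇_max = COP_Carnot × Ẇ = 23.04 × 1.680 kW = 38.71 kW.

39 kW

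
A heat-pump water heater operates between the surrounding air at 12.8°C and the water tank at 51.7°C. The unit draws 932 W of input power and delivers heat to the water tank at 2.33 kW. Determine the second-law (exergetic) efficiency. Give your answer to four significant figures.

Converting, Q̇_H = 2.330 kW = 2330 W, so COP_actual = Q̇_H/Ẇ = 2330/932.0 = 2.500.
In absolute terms T_C = 285.95 K and T_H = 324.85 K, so ΔT = 38.90 K.
COP_Carnot = T_H/ΔT = 324.85/38.90 = 8.351.
η_II = COP_actual/COP_Carnot = 2.500/8.351 = 0.2994.

0.2994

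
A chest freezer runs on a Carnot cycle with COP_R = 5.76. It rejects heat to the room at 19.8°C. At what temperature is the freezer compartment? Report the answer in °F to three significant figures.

For a Carnot refrigerator COP_R = T_C/(T_H − T_C), so T_C = COP·T_H/(1 + COP).
With T_H = 292.95 K, T_C = 5.76 × 292.95/6.760 = 249.61 K.
Converting, 249.61 K = -10.36°F.

-10.4 °F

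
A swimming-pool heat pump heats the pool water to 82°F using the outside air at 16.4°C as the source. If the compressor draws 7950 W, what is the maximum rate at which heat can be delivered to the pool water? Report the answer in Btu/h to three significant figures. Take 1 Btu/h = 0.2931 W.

717000 Btu/h

In absolute terms T_C = 289.55 K and T_H = 300.93 K, so ΔT = 11.38 K.
COP_Carnot = T_H/ΔT = 300.93/11.38 = 26.45.
Q̇_max = COP_Carnot × Ẇ = 26.45 × 7950 W = 210300 W = 717400 Btu/h.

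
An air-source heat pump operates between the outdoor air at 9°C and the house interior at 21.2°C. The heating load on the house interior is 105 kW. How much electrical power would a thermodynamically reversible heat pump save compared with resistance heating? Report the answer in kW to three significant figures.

In absolute terms T_C = 282.15 K and T_H = 294.35 K, so ΔT = 12.20 K.
COP_Carnot = T_H/ΔT = 294.35/12.20 = 24.13.
Resistance heating needs Ẇ_res = Q̇_H = 105.0 kW; the reversible heat pump needs only Ẇ_hp = Q̇_H/COP = 4.352 kW.
Saving = 105.0 − 4.352 = 100.6 kW.

101 kW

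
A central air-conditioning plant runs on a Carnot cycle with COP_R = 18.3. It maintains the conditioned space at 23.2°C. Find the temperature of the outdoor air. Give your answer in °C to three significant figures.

COP_R = T_C/(T_H − T_C) gives T_H − T_C = T_C/COP.
With T_C = 296.35 K, T_H = 296.35 × (1 + 1/18.3) = 312.54 K.
Converting, 312.54 K = 39.39°C.

39.4 °C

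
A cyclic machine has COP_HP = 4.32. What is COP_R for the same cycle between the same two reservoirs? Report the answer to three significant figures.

Since Q_H = Q_C + W for any cycle, COP_R = Q_C/W = Q_H/W − 1.
COP_R = 4.32 − 1 = 3.32.

3.32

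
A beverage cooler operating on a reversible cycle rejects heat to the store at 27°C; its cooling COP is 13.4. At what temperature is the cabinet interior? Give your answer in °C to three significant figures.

6.16 °C

For a Carnot refrigerator COP_R = T_C/(T_H − T_C), so T_C = COP·T_H/(1 + COP).
With T_H = 300.15 K, T_C = 13.4 × 300.15/14.40 = 279.31 K.
Converting, 279.31 K = 6.16°C.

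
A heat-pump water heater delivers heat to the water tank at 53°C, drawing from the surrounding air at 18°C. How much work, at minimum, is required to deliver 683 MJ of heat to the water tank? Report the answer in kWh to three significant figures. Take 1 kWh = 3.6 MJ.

20.4 kWh

In absolute terms T_C = 291.15 K and T_H = 326.15 K, so ΔT = 35.00 K.
The reversible limit is COP_HP = T_H/ΔT = 9.319, so W_min = Q_H/COP = Q_H·ΔT/T_H.
W_min = 683.0 × 35.00/326.15 = 73.29 MJ = 20.36 kWh.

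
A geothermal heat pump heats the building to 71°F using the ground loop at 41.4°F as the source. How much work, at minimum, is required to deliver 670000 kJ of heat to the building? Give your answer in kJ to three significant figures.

In absolute terms T_C = 278.37 K and T_H = 294.82 K, so ΔT = 16.44 K.
The reversible limit is COP_HP = T_H/ΔT = 17.93, so W_min = Q_H/COP = Q_H·ΔT/T_H.
W_min = 670000 × 16.44/294.82 = 37370 kJ.

37400 kJ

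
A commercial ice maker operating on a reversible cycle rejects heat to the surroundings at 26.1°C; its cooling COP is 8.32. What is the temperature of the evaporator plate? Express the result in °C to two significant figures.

For a Carnot refrigerator COP_R = T_C/(T_H − T_C), so T_C = COP·T_H/(1 + COP).
With T_H = 299.25 K, T_C = 8.32 × 299.25/9.320 = 267.14 K.
Converting, 267.14 K = -6.01°C.

-6.0 °C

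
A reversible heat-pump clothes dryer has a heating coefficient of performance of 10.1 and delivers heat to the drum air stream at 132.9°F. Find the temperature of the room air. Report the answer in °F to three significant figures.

COP_HP = T_H/(T_H − T_C) gives T_H − T_C = T_H/COP.
With T_H = 329.21 K, T_C = 329.21 × (1 − 1/10.1) = 296.61 K.
Converting, 296.61 K = 74.23°F.

74.2 °F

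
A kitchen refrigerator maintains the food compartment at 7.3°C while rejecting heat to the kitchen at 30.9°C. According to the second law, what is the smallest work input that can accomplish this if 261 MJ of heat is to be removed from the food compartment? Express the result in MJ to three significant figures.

22.0 MJ

In absolute terms T_C = 280.45 K and T_H = 304.05 K, so ΔT = 23.60 K.
The reversible limit is COP_R = T_C/ΔT = 11.88, so W_min = Q_C/COP = Q_C·ΔT/T_C.
W_min = 261.0 × 23.60/280.45 = 21.96 MJ.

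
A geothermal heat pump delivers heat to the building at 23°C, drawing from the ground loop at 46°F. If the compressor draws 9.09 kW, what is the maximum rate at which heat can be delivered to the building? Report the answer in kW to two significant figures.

180 kW

In absolute terms T_C = 280.93 K and T_H = 296.15 K, so ΔT = 15.22 K.
COP_Carnot = T_H/ΔT = 296.15/15.22 = 19.46.
Q̇_max = COP_Carnot × Ẇ = 19.46 × 9.090 kW = 176.8 kW.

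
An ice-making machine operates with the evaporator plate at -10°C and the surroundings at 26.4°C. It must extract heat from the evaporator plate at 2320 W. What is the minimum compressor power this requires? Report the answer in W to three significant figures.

321 W

In absolute terms T_C = 263.15 K and T_H = 299.55 K, so ΔT = 36.40 K.
COP_Carnot = T_C/ΔT = 263.15/36.40 = 7.229.
Ẇ_min = Q̇/COP_Carnot = 2320/7.229 = 320.9 W.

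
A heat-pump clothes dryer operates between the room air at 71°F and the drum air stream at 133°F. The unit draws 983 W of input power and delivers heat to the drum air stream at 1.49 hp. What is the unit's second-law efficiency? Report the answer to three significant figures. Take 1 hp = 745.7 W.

Converting, Q̇_H = 1.490 hp = 1111 W, so COP_actual = Q̇_H/Ẇ = 1111/983.0 = 1.130.
In absolute terms T_C = 294.82 K and T_H = 329.26 K, so ΔT = 34.44 K.
COP_Carnot = T_H/ΔT = 329.26/34.44 = 9.559.
η_II = COP_actual/COP_Carnot = 1.130/9.559 = 0.1182.

0.118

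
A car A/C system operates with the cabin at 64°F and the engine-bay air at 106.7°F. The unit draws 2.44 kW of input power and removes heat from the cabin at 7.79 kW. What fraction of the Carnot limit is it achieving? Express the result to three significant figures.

0.260

COP_actual = Q̇_C/Ẇ = 7.790/2.440 = 3.193.
In absolute terms T_C = 290.93 K and T_H = 314.65 K, so ΔT = 23.72 K.
COP_Carnot = T_C/ΔT = 290.93/23.72 = 12.26.
η_II = COP_actual/COP_Carnot = 3.193/12.26 = 0.2603.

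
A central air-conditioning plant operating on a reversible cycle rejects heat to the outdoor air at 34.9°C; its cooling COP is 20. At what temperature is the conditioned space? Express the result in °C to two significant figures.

For a Carnot refrigerator COP_R = T_C/(T_H − T_C), so T_C = COP·T_H/(1 + COP).
With T_H = 308.05 K, T_C = 20 × 308.05/21.00 = 293.38 K.
Converting, 293.38 K = 20.23°C.

20 °C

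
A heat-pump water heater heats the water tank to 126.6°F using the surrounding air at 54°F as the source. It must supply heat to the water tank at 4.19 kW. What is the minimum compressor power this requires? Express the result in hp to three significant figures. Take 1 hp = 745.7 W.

In absolute terms T_C = 285.37 K and T_H = 325.71 K, so ΔT = 40.33 K.
COP_Carnot = T_H/ΔT = 325.71/40.33 = 8.075.
Ẇ_min = Q̇/COP_Carnot = 4.190/8.075 = 0.5189 kW = 0.6958 hp.

0.696 hp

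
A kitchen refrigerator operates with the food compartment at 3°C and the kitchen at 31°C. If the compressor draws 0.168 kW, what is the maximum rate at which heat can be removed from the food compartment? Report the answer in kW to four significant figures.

1.657 kW

In absolute terms T_C = 276.15 K and T_H = 304.15 K, so ΔT = 28.00 K.
COP_Carnot = T_C/ΔT = 276.15/28.00 = 9.863.
Q̇_max = COP_Carnot × Ẇ = 9.863 × 0.1680 kW = 1.657 kW.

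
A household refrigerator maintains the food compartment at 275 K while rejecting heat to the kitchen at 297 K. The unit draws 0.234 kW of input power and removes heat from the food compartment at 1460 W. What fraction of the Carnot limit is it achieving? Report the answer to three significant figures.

0.499

Converting, Q̇_C = 1460 W = 1.460 kW, so COP_actual = Q̇_C/Ẇ = 1.460/0.2340 = 6.239.
The reservoir spacing is ΔT = 297 − 275 = 22.00 K.
COP_Carnot = T_C/ΔT = 275.00/22.00 = 12.50.
η_II = COP_actual/COP_Carnot = 6.239/12.50 = 0.4991.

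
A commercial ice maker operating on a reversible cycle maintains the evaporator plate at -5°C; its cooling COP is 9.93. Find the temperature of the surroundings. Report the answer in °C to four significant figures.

COP_R = T_C/(T_H − T_C) gives T_H − T_C = T_C/COP.
With T_C = 268.15 K, T_H = 268.15 × (1 + 1/9.93) = 295.15 K.
Converting, 295.15 K = 22.00°C.

22.00 °C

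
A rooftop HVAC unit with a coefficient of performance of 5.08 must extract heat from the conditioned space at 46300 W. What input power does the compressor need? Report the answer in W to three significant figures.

9110 W

Ẇ = Q̇_C/COP = 46300/5.08 = 9114 W.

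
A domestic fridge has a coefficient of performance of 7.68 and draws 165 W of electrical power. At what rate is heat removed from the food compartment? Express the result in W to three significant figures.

Q̇_C = COP × Ẇ = 7.68 × 165.0 = 1267 W.

1270 W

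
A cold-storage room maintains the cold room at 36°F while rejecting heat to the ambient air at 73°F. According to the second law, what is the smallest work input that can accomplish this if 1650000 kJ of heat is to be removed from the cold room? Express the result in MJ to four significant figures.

123.2 MJ

In absolute terms T_C = 275.37 K and T_H = 295.93 K, so ΔT = 20.56 K.
The reversible limit is COP_R = T_C/ΔT = 13.40, so W_min = Q_C/COP = Q_C·ΔT/T_C.
W_min = 1650000 × 20.56/275.37 = 123200 kJ = 123.2 MJ.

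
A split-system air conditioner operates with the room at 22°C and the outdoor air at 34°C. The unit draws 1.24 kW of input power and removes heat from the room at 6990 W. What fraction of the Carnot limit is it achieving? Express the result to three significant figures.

Converting, Q̇_C = 6990 W = 6.990 kW, so COP_actual = Q̇_C/Ẇ = 6.990/1.240 = 5.637.
In absolute terms T_C = 295.15 K and T_H = 307.15 K, so ΔT = 12.00 K.
COP_Carnot = T_C/ΔT = 295.15/12.00 = 24.60.
η_II = COP_actual/COP_Carnot = 5.637/24.60 = 0.2292.

0.229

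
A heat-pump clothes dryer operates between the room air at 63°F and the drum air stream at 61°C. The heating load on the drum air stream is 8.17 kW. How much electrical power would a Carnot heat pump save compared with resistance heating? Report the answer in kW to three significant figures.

In absolute terms T_C = 290.37 K and T_H = 334.15 K, so ΔT = 43.78 K.
COP_Carnot = T_H/ΔT = 334.15/43.78 = 7.633.
Resistance heating needs Ẇ_res = Q̇_H = 8.170 kW; the reversible heat pump needs only Ẇ_hp = Q̇_H/COP = 1.070 kW.
Saving = 8.170 − 1.070 = 7.100 kW.

7.10 kW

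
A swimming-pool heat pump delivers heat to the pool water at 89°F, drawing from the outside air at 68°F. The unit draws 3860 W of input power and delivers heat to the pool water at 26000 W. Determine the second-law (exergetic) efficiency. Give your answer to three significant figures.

0.258

COP_actual = Q̇_H/Ẇ = 26000/3860 = 6.736.
In absolute terms T_C = 293.15 K and T_H = 304.82 K, so ΔT = 11.67 K.
COP_Carnot = T_H/ΔT = 304.82/11.67 = 26.13.
η_II = COP_actual/COP_Carnot = 6.736/26.13 = 0.2578.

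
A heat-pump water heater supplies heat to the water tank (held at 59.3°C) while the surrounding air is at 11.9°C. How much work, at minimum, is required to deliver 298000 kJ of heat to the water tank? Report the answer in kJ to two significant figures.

In absolute terms T_C = 285.05 K and T_H = 332.45 K, so ΔT = 47.40 K.
The reversible limit is COP_HP = T_H/ΔT = 7.014, so W_min = Q_H/COP = Q_H·ΔT/T_H.
W_min = 298000 × 47.40/332.45 = 42490 kJ.

42000 kJ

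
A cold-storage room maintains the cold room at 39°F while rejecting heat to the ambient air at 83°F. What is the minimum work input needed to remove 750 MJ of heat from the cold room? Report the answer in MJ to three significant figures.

66.2 MJ

In absolute terms T_C = 277.04 K and T_H = 301.48 K, so ΔT = 24.44 K.
The reversible limit is COP_R = T_C/ΔT = 11.33, so W_min = Q_C/COP = Q_C·ΔT/T_C.
W_min = 750.0 × 24.44/277.04 = 66.18 MJ.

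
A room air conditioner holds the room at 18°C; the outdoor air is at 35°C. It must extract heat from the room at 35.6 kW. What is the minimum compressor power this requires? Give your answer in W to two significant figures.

In absolute terms T_C = 291.15 K and T_H = 308.15 K, so ΔT = 17.00 K.
COP_Carnot = T_C/ΔT = 291.15/17.00 = 17.13.
Ẇ_min = Q̇/COP_Carnot = 35.60/17.13 = 2.079 kW = 2079 W.

2100 W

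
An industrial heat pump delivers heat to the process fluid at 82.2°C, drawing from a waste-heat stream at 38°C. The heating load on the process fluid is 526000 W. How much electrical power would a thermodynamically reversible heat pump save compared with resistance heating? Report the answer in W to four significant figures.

In absolute terms T_C = 311.15 K and T_H = 355.35 K, so ΔT = 44.20 K.
COP_Carnot = T_H/ΔT = 355.35/44.20 = 8.040.
Resistance heating needs Ẇ_res = Q̇_H = 526000 W; the reversible heat pump needs only Ẇ_hp = Q̇_H/COP = 65430 W.
Saving = 526000 − 65430 = 460600 W.

460600 W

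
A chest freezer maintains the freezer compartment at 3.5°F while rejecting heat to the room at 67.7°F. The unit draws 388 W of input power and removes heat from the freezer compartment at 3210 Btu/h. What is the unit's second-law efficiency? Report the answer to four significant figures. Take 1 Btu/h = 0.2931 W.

Converting, Q̇_C = 3210 Btu/h = 940.9 W, so COP_actual = Q̇_C/Ẇ = 940.9/388.0 = 2.425.
In absolute terms T_C = 257.32 K and T_H = 292.98 K, so ΔT = 35.67 K.
COP_Carnot = T_C/ΔT = 257.32/35.67 = 7.214.
η_II = COP_actual/COP_Carnot = 2.425/7.214 = 0.3361.

0.3361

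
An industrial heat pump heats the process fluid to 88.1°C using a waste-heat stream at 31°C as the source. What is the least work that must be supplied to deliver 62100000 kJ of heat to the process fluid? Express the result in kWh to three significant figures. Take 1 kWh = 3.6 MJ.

In absolute terms T_C = 304.15 K and T_H = 361.25 K, so ΔT = 57.10 K.
The reversible limit is COP_HP = T_H/ΔT = 6.327, so W_min = Q_H/COP = Q_H·ΔT/T_H.
W_min = 62100000 × 57.10/361.25 = 9816000 kJ = 2727 kWh.

2730 kWh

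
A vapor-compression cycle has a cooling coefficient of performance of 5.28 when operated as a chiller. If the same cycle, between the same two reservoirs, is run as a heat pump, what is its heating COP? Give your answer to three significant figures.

6.28

The first law on one cycle gives Q_H = Q_C + W, so Q_H/W = Q_C/W + 1.
COP_HP = COP_R + 1 = 5.28 + 1 = 6.28.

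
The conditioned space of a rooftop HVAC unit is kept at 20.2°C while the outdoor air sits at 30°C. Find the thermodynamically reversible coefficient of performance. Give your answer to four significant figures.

In absolute terms T_C = 293.35 K and T_H = 303.15 K, so ΔT = 9.800 K.
For a reversible cycle, COP_Carnot = T_C/ΔT = 293.35/9.800 = 29.93.

29.93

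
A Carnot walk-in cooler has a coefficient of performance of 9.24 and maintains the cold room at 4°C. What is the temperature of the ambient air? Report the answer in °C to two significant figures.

34 °C

COP_R = T_C/(T_H − T_C) gives T_H − T_C = T_C/COP.
With T_C = 277.15 K, T_H = 277.15 × (1 + 1/9.24) = 307.14 K.
Converting, 307.14 K = 33.99°C.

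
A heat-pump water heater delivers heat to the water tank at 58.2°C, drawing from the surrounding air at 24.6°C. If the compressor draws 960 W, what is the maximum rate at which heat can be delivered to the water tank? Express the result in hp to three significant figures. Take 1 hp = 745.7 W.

12.7 hp

In absolute terms T_C = 297.75 K and T_H = 331.35 K, so ΔT = 33.60 K.
COP_Carnot = T_H/ΔT = 331.35/33.60 = 9.862.
Q̇_max = COP_Carnot × Ẇ = 9.862 × 960.0 W = 9467 W = 12.70 hp.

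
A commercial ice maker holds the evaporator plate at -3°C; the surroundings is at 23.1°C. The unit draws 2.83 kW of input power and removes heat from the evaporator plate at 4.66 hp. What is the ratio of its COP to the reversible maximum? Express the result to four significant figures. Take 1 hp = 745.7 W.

Converting, Q̇_C = 4.660 hp = 3.475 kW, so COP_actual = Q̇_C/Ẇ = 3.475/2.830 = 1.228.
In absolute terms T_C = 270.15 K and T_H = 296.25 K, so ΔT = 26.10 K.
COP_Carnot = T_C/ΔT = 270.15/26.10 = 10.35.
η_II = COP_actual/COP_Carnot = 1.228/10.35 = 0.1186.

0.1186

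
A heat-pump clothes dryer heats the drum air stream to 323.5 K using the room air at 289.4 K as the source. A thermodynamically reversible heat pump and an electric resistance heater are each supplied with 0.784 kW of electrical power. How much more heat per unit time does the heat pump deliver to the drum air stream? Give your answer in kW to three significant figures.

The reservoir spacing is ΔT = 323.5 − 289.4 = 34.10 K.
COP_Carnot = T_H/ΔT = 323.50/34.10 = 9.487.
The heat pump delivers Q̇_H = COP × Ẇ = 7.438 kW; the resistance heater delivers Ẇ = 0.7840 kW.
Extra = (COP − 1)·Ẇ = 6.654 kW.

6.65 kW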